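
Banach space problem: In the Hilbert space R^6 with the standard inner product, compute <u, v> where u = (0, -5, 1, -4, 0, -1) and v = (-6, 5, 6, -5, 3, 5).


Computing the standard inner product <u, v> = sum u_i * v_i
= 0*-6 + -5*5 + 1*6 + -4*-5 + 0*3 + -1*5
= 0 + -25 + 6 + 20 + 0 + -5
= -4

-4


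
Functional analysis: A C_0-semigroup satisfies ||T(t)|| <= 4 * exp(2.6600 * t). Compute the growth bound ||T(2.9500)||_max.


||T(2.9500)|| <= 4 * exp(2.6600 * 2.9500)
= 4 * exp(7.8470)
= 4 * 2558.0486
= 10232.1946

10232.1946


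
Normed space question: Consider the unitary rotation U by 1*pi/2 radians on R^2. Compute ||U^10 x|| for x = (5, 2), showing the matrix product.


U is a rotation by theta = 1*pi/2
U^10 = rotation by 10*theta = 10*pi/2 = 2*pi/2 (mod 2*pi)
cos(2*pi/2) = -1.0000, sin(2*pi/2) = 0.0000
U^10 x = (-1.0000 * 5 - 0.0000 * 2, 0.0000 * 5 + -1.0000 * 2)
= (-5.0000, -2.0000)
||U^10 x|| = sqrt((-5.0000)^2 + (-2.0000)^2) = sqrt(29.0000) = 5.3852

5.3852


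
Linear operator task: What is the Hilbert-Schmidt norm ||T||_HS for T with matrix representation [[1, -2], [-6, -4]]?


The Hilbert-Schmidt norm is sqrt(sum of squares of all entries).
Sum of squares = 1^2 + (-2)^2 + (-6)^2 + (-4)^2
= 1 + 4 + 36 + 16 = 57
||T||_HS = sqrt(57) = 7.5498

7.5498


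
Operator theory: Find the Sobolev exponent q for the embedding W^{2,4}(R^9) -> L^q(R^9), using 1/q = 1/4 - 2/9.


Using the Sobolev embedding formula: 1/q = 1/p - k/n
1/q = 1/4 - 2/9 = 1/36
q = 1/(1/36) = 36

36.0000


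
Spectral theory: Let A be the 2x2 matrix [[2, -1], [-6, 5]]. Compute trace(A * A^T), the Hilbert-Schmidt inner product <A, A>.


trace(A * A^T) = sum of squares of all entries
= 2^2 + (-1)^2 + (-6)^2 + 5^2
= 4 + 1 + 36 + 25
= 66

66


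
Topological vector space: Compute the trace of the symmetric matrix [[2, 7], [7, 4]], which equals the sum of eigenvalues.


For a self-adjoint (symmetric) matrix, the eigenvalues are real.
The sum of eigenvalues equals the trace of the matrix.
trace = 2 + 4 = 6

6


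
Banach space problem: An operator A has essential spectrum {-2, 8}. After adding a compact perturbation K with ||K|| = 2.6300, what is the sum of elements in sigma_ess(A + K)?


By Weyl's theorem, the essential spectrum is invariant under compact perturbations.
sigma_ess(A + K) = sigma_ess(A) = {-2, 8}
Sum = -2 + 8 = 6

6


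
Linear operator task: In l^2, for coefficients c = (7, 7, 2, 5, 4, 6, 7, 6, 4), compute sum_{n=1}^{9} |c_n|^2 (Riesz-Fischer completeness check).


sum |c_n|^2 = 7^2 + 7^2 + 2^2 + 5^2 + 4^2 + 6^2 + 7^2 + 6^2 + 4^2
= 49 + 49 + 4 + 25 + 16 + 36 + 49 + 36 + 16
= 280

280


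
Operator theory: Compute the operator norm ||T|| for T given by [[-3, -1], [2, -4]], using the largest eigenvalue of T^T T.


A^T A = [[13, -5], [-5, 17]]
trace(A^T A) = 30, det(A^T A) = 196
discriminant = 30^2 - 4*196 = 116
Largest eigenvalue of A^T A = (trace + sqrt(disc))/2 = 20.3852
||T|| = sqrt(20.3852) = 4.5150

4.5150


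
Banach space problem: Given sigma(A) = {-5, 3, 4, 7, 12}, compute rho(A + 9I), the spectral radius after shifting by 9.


Spectrum of A + 9I = {4, 12, 13, 16, 21}
Spectral radius = max |lambda| over the shifted spectrum
= max(4, 12, 13, 16, 21) = 21

21


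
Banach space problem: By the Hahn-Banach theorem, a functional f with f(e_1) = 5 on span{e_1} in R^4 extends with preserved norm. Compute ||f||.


The norm of f is given by ||f|| = sup_{||x||=1} |f(x)|.
On span{e_1}, ||e_1|| = 1, so ||f|| = |f(e_1)| / ||e_1||
= |5| / 1 = 5.0000

5.0000


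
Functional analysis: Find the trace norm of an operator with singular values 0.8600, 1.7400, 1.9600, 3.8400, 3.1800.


The nuclear norm is the sum of all singular values.
||T||_1 = 0.8600 + 1.7400 + 1.9600 + 3.8400 + 3.1800
= 11.5800

11.5800


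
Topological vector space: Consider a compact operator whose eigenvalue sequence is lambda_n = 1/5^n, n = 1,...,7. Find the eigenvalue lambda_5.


The eigenvalue formula gives lambda_5 = 1/5^5
= 1/3125
= 3.2000e-04

3.2000e-04


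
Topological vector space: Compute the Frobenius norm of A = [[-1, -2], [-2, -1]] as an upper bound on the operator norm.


||A||_F^2 = sum a_ij^2
= (-1)^2 + (-2)^2 + (-2)^2 + (-1)^2
= 1 + 4 + 4 + 1 = 10
||A||_F = sqrt(10) = 3.1623

3.1623


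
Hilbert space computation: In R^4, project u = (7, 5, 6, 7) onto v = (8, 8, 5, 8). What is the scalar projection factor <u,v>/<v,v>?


Computing <u,v> = 7*8 + 5*8 + 6*5 + 7*8 = 182
Computing <v,v> = 8^2 + 8^2 + 5^2 + 8^2 = 217
Projection coefficient = 182/217 = 0.8387

0.8387


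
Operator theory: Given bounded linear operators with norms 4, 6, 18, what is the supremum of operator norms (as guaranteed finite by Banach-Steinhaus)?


By the Uniform Boundedness Principle, the supremum of norms is finite.
sup_k ||T_k|| = max(4, 6, 18) = 18

18


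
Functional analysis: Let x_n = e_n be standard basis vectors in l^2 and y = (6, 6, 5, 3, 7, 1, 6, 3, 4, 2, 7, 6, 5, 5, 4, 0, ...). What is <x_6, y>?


x_6 = e_6 is the standard basis vector with 1 in position 6.
<x_6, y> = y_6 = 1
As n -> infinity, <x_n, y> -> 0, confirming weak convergence of (x_n) to 0.

1


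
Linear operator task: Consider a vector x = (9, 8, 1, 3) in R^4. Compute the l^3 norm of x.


The l^3 norm = (sum |x_i|^3)^(1/3)
Sum of 3th powers = 729 + 512 + 1 + 27 = 1269
||x||_3 = (1269)^(1/3) = 10.8265

10.8265


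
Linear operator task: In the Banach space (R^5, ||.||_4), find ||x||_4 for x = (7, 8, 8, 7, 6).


The l^4 norm = (sum |x_i|^4)^(1/4)
Sum of 4th powers = 2401 + 4096 + 4096 + 2401 + 1296 = 14290
||x||_4 = (14290)^(1/4) = 10.9335

10.9335


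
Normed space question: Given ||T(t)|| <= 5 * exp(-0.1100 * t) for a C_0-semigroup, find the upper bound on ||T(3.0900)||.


||T(3.0900)|| <= 5 * exp(-0.1100 * 3.0900)
= 5 * exp(-0.3399)
= 5 * 0.7118
= 3.5592

3.5592


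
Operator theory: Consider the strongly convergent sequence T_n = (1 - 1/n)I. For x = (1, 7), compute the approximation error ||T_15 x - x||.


T_15 x - x = (1 - 1/15)x - x = -x/15
||x|| = sqrt(50) = 7.0711
||T_15 x - x|| = ||x||/15 = 7.0711/15 = 0.4714

0.4714


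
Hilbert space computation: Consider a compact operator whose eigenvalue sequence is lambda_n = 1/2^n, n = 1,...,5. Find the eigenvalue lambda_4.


The eigenvalue formula gives lambda_4 = 1/2^4
= 1/16
= 0.0625

0.0625


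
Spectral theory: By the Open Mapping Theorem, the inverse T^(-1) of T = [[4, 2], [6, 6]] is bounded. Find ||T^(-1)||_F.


det(T) = 4*6 - 2*6 = 12
T^(-1) = (1/12) * [[6, -2], [-6, 4]] = [[0.5000, -0.1667], [-0.5000, 0.3333]]
||T^(-1)||_F^2 = 0.5000^2 + (-0.1667)^2 + (-0.5000)^2 + 0.3333^2 = 0.6389
||T^(-1)||_F = sqrt(0.6389) = 0.7993

0.7993


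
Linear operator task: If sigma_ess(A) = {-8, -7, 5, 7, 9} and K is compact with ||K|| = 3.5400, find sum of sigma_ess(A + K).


By Weyl's theorem, the essential spectrum is invariant under compact perturbations.
sigma_ess(A + K) = sigma_ess(A) = {-8, -7, 5, 7, 9}
Sum = -8 + -7 + 5 + 7 + 9 = 6

6


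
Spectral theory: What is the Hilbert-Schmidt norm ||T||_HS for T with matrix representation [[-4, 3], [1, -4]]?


The Hilbert-Schmidt norm is sqrt(sum of squares of all entries).
Sum of squares = (-4)^2 + 3^2 + 1^2 + (-4)^2
= 16 + 9 + 1 + 16 = 42
||T||_HS = sqrt(42) = 6.4807

6.4807


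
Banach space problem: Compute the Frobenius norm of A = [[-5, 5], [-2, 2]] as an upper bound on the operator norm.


||A||_F^2 = sum a_ij^2
= (-5)^2 + 5^2 + (-2)^2 + 2^2
= 25 + 25 + 4 + 4 = 58
||A||_F = sqrt(58) = 7.6158

7.6158


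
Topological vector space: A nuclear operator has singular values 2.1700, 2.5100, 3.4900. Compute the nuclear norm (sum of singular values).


The nuclear norm is the sum of all singular values.
||T||_1 = 2.1700 + 2.5100 + 3.4900
= 8.1700

8.1700


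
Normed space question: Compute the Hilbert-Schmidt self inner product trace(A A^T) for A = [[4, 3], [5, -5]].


trace(A * A^T) = sum of squares of all entries
= 4^2 + 3^2 + 5^2 + (-5)^2
= 16 + 9 + 25 + 25
= 75

75


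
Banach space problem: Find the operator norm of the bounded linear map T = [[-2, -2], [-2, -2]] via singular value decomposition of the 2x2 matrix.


A^T A = [[8, 8], [8, 8]]
trace(A^T A) = 16, det(A^T A) = 0
discriminant = 16^2 - 4*0 = 256
Largest eigenvalue of A^T A = (trace + sqrt(disc))/2 = 16.0000
||T|| = sqrt(16.0000) = 4.0000

4.0000


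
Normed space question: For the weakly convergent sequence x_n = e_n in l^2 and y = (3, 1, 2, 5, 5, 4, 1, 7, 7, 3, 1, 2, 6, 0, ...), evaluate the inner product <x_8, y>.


x_8 = e_8 is the standard basis vector with 1 in position 8.
<x_8, y> = y_8 = 7
As n -> infinity, <x_n, y> -> 0, confirming weak convergence of (x_n) to 0.

7


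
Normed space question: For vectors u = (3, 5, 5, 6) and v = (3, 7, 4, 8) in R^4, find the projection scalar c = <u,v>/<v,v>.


Computing <u,v> = 3*3 + 5*7 + 5*4 + 6*8 = 112
Computing <v,v> = 3^2 + 7^2 + 4^2 + 8^2 = 138
Projection coefficient = 112/138 = 0.8116

0.8116


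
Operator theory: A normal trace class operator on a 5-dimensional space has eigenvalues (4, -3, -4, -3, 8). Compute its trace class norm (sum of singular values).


For a normal operator, singular values equal |eigenvalues|.
Trace norm = sum |lambda_i| = 4 + 3 + 4 + 3 + 8
= 22

22


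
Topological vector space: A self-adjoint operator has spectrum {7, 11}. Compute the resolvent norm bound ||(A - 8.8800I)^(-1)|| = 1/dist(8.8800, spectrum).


dist(8.8800, {7, 11}) = min(|8.8800 - 7|, |8.8800 - 11|)
= min(1.8800, 2.1200) = 1.8800
Resolvent bound = 1/1.8800 = 0.5319

0.5319


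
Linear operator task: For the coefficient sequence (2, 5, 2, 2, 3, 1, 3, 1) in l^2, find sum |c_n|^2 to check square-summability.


sum |c_n|^2 = 2^2 + 5^2 + 2^2 + 2^2 + 3^2 + 1^2 + 3^2 + 1^2
= 4 + 25 + 4 + 4 + 9 + 1 + 9 + 1
= 57

57


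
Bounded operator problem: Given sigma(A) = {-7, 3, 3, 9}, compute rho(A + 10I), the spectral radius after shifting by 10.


Spectrum of A + 10I = {3, 13, 13, 19}
Spectral radius = max |lambda| over the shifted spectrum
= max(3, 13, 13, 19) = 19

19


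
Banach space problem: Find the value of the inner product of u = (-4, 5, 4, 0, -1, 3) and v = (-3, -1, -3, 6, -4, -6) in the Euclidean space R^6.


Computing the standard inner product <u, v> = sum u_i * v_i
= -4*-3 + 5*-1 + 4*-3 + 0*6 + -1*-4 + 3*-6
= 12 + -5 + -12 + 0 + 4 + -18
= -19

-19


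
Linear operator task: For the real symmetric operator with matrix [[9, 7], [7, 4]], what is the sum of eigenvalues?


For a self-adjoint (symmetric) matrix, the eigenvalues are real.
The sum of eigenvalues equals the trace of the matrix.
trace = 9 + 4 = 13

13


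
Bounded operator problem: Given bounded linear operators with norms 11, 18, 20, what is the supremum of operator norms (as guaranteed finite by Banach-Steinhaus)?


By the Uniform Boundedness Principle, the supremum of norms is finite.
sup_k ||T_k|| = max(11, 18, 20) = 20

20


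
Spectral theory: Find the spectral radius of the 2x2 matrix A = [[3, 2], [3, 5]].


For a 2x2 matrix, eigenvalues satisfy lambda^2 - (trace)*lambda + det = 0
trace = 3 + 5 = 8
det = 3*5 - 2*3 = 9
discriminant = 8^2 - 4*(9) = 28
spectral radius = max |eigenvalue| = 6.6458

6.6458


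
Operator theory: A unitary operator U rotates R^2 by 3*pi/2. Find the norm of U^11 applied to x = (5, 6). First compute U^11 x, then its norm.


U is a rotation by theta = 3*pi/2
U^11 = rotation by 11*theta = 33*pi/2 = 1*pi/2 (mod 2*pi)
cos(1*pi/2) = 0.0000, sin(1*pi/2) = 1.0000
U^11 x = (0.0000 * 5 - 1.0000 * 6, 1.0000 * 5 + 0.0000 * 6)
= (-6.0000, 5.0000)
||U^11 x|| = sqrt((-6.0000)^2 + 5.0000^2) = sqrt(61.0000) = 7.8102

7.8102


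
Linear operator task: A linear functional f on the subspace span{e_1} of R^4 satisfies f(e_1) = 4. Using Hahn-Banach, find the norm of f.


The norm of f is given by ||f|| = sup_{||x||=1} |f(x)|.
On span{e_1}, ||e_1|| = 1, so ||f|| = |f(e_1)| / ||e_1||
= |4| / 1 = 4.0000

4.0000


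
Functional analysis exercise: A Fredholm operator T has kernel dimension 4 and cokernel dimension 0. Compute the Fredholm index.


The Fredholm index is defined as ind(T) = dim(ker T) - dim(coker T)
= 4 - 0
= 4

4


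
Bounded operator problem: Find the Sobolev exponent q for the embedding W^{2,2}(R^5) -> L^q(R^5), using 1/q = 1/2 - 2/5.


Using the Sobolev embedding formula: 1/q = 1/p - k/n
1/q = 1/2 - 2/5 = 1/10
q = 1/(1/10) = 10

10.0000


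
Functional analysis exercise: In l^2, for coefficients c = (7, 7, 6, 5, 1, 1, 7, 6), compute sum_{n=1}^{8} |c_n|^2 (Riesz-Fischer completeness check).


sum |c_n|^2 = 7^2 + 7^2 + 6^2 + 5^2 + 1^2 + 1^2 + 7^2 + 6^2
= 49 + 49 + 36 + 25 + 1 + 1 + 49 + 36
= 246

246


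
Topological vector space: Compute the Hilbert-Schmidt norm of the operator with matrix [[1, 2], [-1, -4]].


The Hilbert-Schmidt norm is sqrt(sum of squares of all entries).
Sum of squares = 1^2 + 2^2 + (-1)^2 + (-4)^2
= 1 + 4 + 1 + 16 = 22
||T||_HS = sqrt(22) = 4.6904

4.6904


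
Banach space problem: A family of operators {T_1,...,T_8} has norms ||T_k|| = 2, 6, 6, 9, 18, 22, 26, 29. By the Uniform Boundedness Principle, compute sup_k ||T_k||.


By the Uniform Boundedness Principle, the supremum of norms is finite.
sup_k ||T_k|| = max(2, 6, 6, 9, 18, 22, 26, 29) = 29

29


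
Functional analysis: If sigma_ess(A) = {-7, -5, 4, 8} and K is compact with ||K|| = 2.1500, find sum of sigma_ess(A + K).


By Weyl's theorem, the essential spectrum is invariant under compact perturbations.
sigma_ess(A + K) = sigma_ess(A) = {-7, -5, 4, 8}
Sum = -7 + -5 + 4 + 8 = 0

0


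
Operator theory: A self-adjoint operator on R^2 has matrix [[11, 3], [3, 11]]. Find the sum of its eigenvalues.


For a self-adjoint (symmetric) matrix, the eigenvalues are real.
The sum of eigenvalues equals the trace of the matrix.
trace = 11 + 11 = 22

22


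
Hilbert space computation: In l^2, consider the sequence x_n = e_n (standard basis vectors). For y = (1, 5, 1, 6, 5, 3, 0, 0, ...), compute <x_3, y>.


x_3 = e_3 is the standard basis vector with 1 in position 3.
<x_3, y> = y_3 = 1
As n -> infinity, <x_n, y> -> 0, confirming weak convergence of (x_n) to 0.

1


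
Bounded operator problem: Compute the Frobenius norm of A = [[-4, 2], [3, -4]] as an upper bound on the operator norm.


||A||_F^2 = sum a_ij^2
= (-4)^2 + 2^2 + 3^2 + (-4)^2
= 16 + 4 + 9 + 16 = 45
||A||_F = sqrt(45) = 6.7082

6.7082


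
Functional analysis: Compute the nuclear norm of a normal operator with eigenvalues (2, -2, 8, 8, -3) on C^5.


For a normal operator, singular values equal |eigenvalues|.
Trace norm = sum |lambda_i| = 2 + 2 + 8 + 8 + 3
= 23

23


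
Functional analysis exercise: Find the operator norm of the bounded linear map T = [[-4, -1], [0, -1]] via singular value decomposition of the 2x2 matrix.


A^T A = [[16, 4], [4, 2]]
trace(A^T A) = 18, det(A^T A) = 16
discriminant = 18^2 - 4*16 = 260
Largest eigenvalue of A^T A = (trace + sqrt(disc))/2 = 17.0623
||T|| = sqrt(17.0623) = 4.1306

4.1306


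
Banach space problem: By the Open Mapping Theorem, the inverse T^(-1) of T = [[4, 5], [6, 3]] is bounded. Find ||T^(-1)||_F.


det(T) = 4*3 - 5*6 = -18
T^(-1) = (1/-18) * [[3, -5], [-6, 4]] = [[-0.1667, 0.2778], [0.3333, -0.2222]]
||T^(-1)||_F^2 = (-0.1667)^2 + 0.2778^2 + 0.3333^2 + (-0.2222)^2 = 0.2654
||T^(-1)||_F = sqrt(0.2654) = 0.5152

0.5152


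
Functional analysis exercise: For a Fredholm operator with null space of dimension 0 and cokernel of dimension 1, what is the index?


The Fredholm index is defined as ind(T) = dim(ker T) - dim(coker T)
= 0 - 1
= -1

-1


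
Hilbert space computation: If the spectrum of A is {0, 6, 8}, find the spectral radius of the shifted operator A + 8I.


Spectrum of A + 8I = {8, 14, 16}
Spectral radius = max |lambda| over the shifted spectrum
= max(8, 14, 16) = 16

16


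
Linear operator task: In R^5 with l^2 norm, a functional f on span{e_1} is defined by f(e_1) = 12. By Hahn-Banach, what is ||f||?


The norm of f is given by ||f|| = sup_{||x||=1} |f(x)|.
On span{e_1}, ||e_1|| = 1, so ||f|| = |f(e_1)| / ||e_1||
= |12| / 1 = 12.0000

12.0000


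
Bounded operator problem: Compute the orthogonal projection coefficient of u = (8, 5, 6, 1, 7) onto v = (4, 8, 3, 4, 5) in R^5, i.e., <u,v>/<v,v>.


Computing <u,v> = 8*4 + 5*8 + 6*3 + 1*4 + 7*5 = 129
Computing <v,v> = 4^2 + 8^2 + 3^2 + 4^2 + 5^2 = 130
Projection coefficient = 129/130 = 0.9923

0.9923


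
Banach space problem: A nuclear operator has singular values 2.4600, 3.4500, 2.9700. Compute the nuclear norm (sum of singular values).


The nuclear norm is the sum of all singular values.
||T||_1 = 2.4600 + 3.4500 + 2.9700
= 8.8800

8.8800


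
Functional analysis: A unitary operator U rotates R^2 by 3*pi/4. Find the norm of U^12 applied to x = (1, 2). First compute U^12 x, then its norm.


U is a rotation by theta = 3*pi/4
U^12 = rotation by 12*theta = 36*pi/4 = 4*pi/4 (mod 2*pi)
cos(4*pi/4) = -1.0000, sin(4*pi/4) = 0.0000
U^12 x = (-1.0000 * 1 - 0.0000 * 2, 0.0000 * 1 + -1.0000 * 2)
= (-1.0000, -2.0000)
||U^12 x|| = sqrt((-1.0000)^2 + (-2.0000)^2) = sqrt(5.0000) = 2.2361

2.2361


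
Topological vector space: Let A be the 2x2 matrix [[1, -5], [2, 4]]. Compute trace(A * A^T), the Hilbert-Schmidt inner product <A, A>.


trace(A * A^T) = sum of squares of all entries
= 1^2 + (-5)^2 + 2^2 + 4^2
= 1 + 25 + 4 + 16
= 46

46


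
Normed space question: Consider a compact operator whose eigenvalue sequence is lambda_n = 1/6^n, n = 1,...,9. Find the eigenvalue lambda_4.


The eigenvalue formula gives lambda_4 = 1/6^4
= 1/1296
= 7.7160e-04

7.7160e-04


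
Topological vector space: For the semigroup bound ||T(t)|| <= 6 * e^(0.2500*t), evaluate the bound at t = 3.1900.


||T(3.1900)|| <= 6 * exp(0.2500 * 3.1900)
= 6 * exp(0.7975)
= 6 * 2.2200
= 13.3199

13.3199


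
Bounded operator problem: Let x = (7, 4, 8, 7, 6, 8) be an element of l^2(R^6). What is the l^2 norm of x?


The l^2 norm = (sum |x_i|^2)^(1/2)
Sum of 2th powers = 49 + 16 + 64 + 49 + 36 + 64 = 278
||x||_2 = (278)^(1/2) = 16.6733

16.6733


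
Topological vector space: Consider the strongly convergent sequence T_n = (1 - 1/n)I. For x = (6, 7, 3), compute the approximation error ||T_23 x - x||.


T_23 x - x = (1 - 1/23)x - x = -x/23
||x|| = sqrt(94) = 9.6954
||T_23 x - x|| = ||x||/23 = 9.6954/23 = 0.4215

0.4215


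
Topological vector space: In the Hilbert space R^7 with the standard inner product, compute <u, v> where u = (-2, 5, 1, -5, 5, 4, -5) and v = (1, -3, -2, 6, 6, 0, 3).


Computing the standard inner product <u, v> = sum u_i * v_i
= -2*1 + 5*-3 + 1*-2 + -5*6 + 5*6 + 4*0 + -5*3
= -2 + -15 + -2 + -30 + 30 + 0 + -15
= -34

-34


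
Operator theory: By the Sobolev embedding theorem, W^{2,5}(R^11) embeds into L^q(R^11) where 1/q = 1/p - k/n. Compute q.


Using the Sobolev embedding formula: 1/q = 1/p - k/n
1/q = 1/5 - 2/11 = 1/55
q = 1/(1/55) = 55

55.0000


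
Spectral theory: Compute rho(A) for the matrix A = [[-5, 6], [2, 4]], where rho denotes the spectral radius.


For a 2x2 matrix, eigenvalues satisfy lambda^2 - (trace)*lambda + det = 0
trace = -5 + 4 = -1
det = -5*4 - 6*2 = -32
discriminant = (-1)^2 - 4*(-32) = 129
spectral radius = max |eigenvalue| = 6.1789

6.1789


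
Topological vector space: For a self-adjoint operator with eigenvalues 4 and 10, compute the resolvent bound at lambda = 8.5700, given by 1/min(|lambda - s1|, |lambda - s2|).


dist(8.5700, {4, 10}) = min(|8.5700 - 4|, |8.5700 - 10|)
= min(4.5700, 1.4300) = 1.4300
Resolvent bound = 1/1.4300 = 0.6993

0.6993


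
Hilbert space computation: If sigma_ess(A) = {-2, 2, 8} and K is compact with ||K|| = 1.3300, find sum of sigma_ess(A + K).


By Weyl's theorem, the essential spectrum is invariant under compact perturbations.
sigma_ess(A + K) = sigma_ess(A) = {-2, 2, 8}
Sum = -2 + 2 + 8 = 8

8


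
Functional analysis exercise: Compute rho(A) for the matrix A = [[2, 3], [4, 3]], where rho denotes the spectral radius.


For a 2x2 matrix, eigenvalues satisfy lambda^2 - (trace)*lambda + det = 0
trace = 2 + 3 = 5
det = 2*3 - 3*4 = -6
discriminant = 5^2 - 4*(-6) = 49
spectral radius = max |eigenvalue| = 6.0000

6.0000


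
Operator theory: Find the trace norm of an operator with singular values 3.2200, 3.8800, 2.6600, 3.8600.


The nuclear norm is the sum of all singular values.
||T||_1 = 3.2200 + 3.8800 + 2.6600 + 3.8600
= 13.6200

13.6200


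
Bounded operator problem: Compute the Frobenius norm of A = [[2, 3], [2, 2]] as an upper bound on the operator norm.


||A||_F^2 = sum a_ij^2
= 2^2 + 3^2 + 2^2 + 2^2
= 4 + 9 + 4 + 4 = 21
||A||_F = sqrt(21) = 4.5826

4.5826


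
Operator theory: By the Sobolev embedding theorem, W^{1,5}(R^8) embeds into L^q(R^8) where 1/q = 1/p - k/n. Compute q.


Using the Sobolev embedding formula: 1/q = 1/p - k/n
1/q = 1/5 - 1/8 = 3/40
q = 1/(3/40) = 40/3 = 13.3333

13.3333


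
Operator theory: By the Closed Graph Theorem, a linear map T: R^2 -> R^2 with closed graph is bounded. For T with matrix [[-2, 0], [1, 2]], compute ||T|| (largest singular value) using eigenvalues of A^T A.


A^T A = [[5, 2], [2, 4]]
trace(A^T A) = 9, det(A^T A) = 16
discriminant = 9^2 - 4*16 = 17
Largest eigenvalue of A^T A = (trace + sqrt(disc))/2 = 6.5616
||T|| = sqrt(6.5616) = 2.5616

2.5616


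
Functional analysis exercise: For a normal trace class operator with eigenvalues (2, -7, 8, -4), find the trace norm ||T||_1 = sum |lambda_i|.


For a normal operator, singular values equal |eigenvalues|.
Trace norm = sum |lambda_i| = 2 + 7 + 8 + 4
= 21

21


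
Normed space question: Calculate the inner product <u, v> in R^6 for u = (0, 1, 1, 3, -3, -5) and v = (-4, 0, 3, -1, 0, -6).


Computing the standard inner product <u, v> = sum u_i * v_i
= 0*-4 + 1*0 + 1*3 + 3*-1 + -3*0 + -5*-6
= 0 + 0 + 3 + -3 + 0 + 30
= 30

30


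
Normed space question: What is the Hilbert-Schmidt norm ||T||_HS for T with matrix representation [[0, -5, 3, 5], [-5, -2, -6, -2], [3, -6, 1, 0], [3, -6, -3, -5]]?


The Hilbert-Schmidt norm is sqrt(sum of squares of all entries).
Sum of squares = 0^2 + (-5)^2 + 3^2 + 5^2 + (-5)^2 + (-2)^2 + (-6)^2 + (-2)^2 + 3^2 + (-6)^2 + 1^2 + 0^2 + 3^2 + (-6)^2 + (-3)^2 + (-5)^2
= 0 + 25 + 9 + 25 + 25 + 4 + 36 + 4 + 9 + 36 + 1 + 0 + 9 + 36 + 9 + 25 = 253
||T||_HS = sqrt(253) = 15.9060

15.9060


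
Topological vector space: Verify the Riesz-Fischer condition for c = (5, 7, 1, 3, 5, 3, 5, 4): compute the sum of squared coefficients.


sum |c_n|^2 = 5^2 + 7^2 + 1^2 + 3^2 + 5^2 + 3^2 + 5^2 + 4^2
= 25 + 49 + 1 + 9 + 25 + 9 + 25 + 16
= 159

159


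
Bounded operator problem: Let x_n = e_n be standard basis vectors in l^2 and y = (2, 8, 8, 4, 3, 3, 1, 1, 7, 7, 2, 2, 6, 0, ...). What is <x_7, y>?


x_7 = e_7 is the standard basis vector with 1 in position 7.
<x_7, y> = y_7 = 1
As n -> infinity, <x_n, y> -> 0, confirming weak convergence of (x_n) to 0.

1


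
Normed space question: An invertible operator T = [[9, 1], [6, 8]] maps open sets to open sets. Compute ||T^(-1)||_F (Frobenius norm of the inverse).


det(T) = 9*8 - 1*6 = 66
T^(-1) = (1/66) * [[8, -1], [-6, 9]] = [[0.1212, -0.0152], [-0.0909, 0.1364]]
||T^(-1)||_F^2 = 0.1212^2 + (-0.0152)^2 + (-0.0909)^2 + 0.1364^2 = 0.0418
||T^(-1)||_F = sqrt(0.0418) = 0.2044

0.2044


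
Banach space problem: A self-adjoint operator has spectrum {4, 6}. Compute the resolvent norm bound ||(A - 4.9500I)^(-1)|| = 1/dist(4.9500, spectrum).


dist(4.9500, {4, 6}) = min(|4.9500 - 4|, |4.9500 - 6|)
= min(0.9500, 1.0500) = 0.9500
Resolvent bound = 1/0.9500 = 1.0526

1.0526


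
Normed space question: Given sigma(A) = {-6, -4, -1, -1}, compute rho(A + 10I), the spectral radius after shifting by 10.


Spectrum of A + 10I = {4, 6, 9, 9}
Spectral radius = max |lambda| over the shifted spectrum
= max(4, 6, 9, 9) = 9

9


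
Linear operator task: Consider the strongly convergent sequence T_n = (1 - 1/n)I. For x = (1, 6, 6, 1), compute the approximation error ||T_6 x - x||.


T_6 x - x = (1 - 1/6)x - x = -x/6
||x|| = sqrt(74) = 8.6023
||T_6 x - x|| = ||x||/6 = 8.6023/6 = 1.4337

1.4337


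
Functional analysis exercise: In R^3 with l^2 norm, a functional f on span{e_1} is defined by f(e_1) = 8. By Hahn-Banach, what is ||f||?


The norm of f is given by ||f|| = sup_{||x||=1} |f(x)|.
On span{e_1}, ||e_1|| = 1, so ||f|| = |f(e_1)| / ||e_1||
= |8| / 1 = 8.0000

8.0000


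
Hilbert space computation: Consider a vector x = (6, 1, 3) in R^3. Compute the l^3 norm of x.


The l^3 norm = (sum |x_i|^3)^(1/3)
Sum of 3th powers = 216 + 1 + 27 = 244
||x||_3 = (244)^(1/3) = 6.2488

6.2488


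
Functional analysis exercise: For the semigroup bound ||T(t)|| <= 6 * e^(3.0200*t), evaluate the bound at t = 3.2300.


||T(3.2300)|| <= 6 * exp(3.0200 * 3.2300)
= 6 * exp(9.7546)
= 6 * 17233.3200
= 103399.9202

103399.9202


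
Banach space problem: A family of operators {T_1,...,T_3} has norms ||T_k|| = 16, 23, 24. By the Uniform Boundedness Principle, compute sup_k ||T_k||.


By the Uniform Boundedness Principle, the supremum of norms is finite.
sup_k ||T_k|| = max(16, 23, 24) = 24

24


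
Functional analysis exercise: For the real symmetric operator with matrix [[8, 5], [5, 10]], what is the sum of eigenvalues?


For a self-adjoint (symmetric) matrix, the eigenvalues are real.
The sum of eigenvalues equals the trace of the matrix.
trace = 8 + 10 = 18

18


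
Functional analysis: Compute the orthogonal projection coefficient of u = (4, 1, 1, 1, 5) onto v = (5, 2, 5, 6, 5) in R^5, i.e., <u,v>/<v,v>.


Computing <u,v> = 4*5 + 1*2 + 1*5 + 1*6 + 5*5 = 58
Computing <v,v> = 5^2 + 2^2 + 5^2 + 6^2 + 5^2 = 115
Projection coefficient = 58/115 = 0.5043

0.5043


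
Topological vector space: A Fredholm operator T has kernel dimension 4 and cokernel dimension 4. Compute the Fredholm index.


The Fredholm index is defined as ind(T) = dim(ker T) - dim(coker T)
= 4 - 4
= 0

0


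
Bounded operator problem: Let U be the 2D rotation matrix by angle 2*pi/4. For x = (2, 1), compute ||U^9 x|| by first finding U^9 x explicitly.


U is a rotation by theta = 2*pi/4
U^9 = rotation by 9*theta = 18*pi/4 = 2*pi/4 (mod 2*pi)
cos(2*pi/4) = 0.0000, sin(2*pi/4) = 1.0000
U^9 x = (0.0000 * 2 - 1.0000 * 1, 1.0000 * 2 + 0.0000 * 1)
= (-1.0000, 2.0000)
||U^9 x|| = sqrt((-1.0000)^2 + 2.0000^2) = sqrt(5.0000) = 2.2361

2.2361


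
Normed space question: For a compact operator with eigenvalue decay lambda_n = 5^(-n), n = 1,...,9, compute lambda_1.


The eigenvalue formula gives lambda_1 = 1/5^1
= 1/5
= 0.2000

0.2000


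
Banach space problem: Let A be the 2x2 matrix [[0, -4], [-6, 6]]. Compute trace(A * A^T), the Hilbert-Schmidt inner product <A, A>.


trace(A * A^T) = sum of squares of all entries
= 0^2 + (-4)^2 + (-6)^2 + 6^2
= 0 + 16 + 36 + 36
= 88

88


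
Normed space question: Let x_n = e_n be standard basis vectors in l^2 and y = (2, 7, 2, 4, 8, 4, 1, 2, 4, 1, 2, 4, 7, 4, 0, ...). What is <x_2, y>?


x_2 = e_2 is the standard basis vector with 1 in position 2.
<x_2, y> = y_2 = 7
As n -> infinity, <x_n, y> -> 0, confirming weak convergence of (x_n) to 0.

7


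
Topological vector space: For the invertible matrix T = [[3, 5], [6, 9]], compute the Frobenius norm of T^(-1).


det(T) = 3*9 - 5*6 = -3
T^(-1) = (1/-3) * [[9, -5], [-6, 3]] = [[-3.0000, 1.6667], [2.0000, -1.0000]]
||T^(-1)||_F^2 = (-3.0000)^2 + 1.6667^2 + 2.0000^2 + (-1.0000)^2 = 16.7778
||T^(-1)||_F = sqrt(16.7778) = 4.0961

4.0961


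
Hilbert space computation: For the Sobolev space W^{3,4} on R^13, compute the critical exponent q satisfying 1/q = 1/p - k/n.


Using the Sobolev embedding formula: 1/q = 1/p - k/n
1/q = 1/4 - 3/13 = 1/52
q = 1/(1/52) = 52

52.0000


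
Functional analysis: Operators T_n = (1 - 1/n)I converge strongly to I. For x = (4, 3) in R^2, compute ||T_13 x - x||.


T_13 x - x = (1 - 1/13)x - x = -x/13
||x|| = sqrt(25) = 5.0000
||T_13 x - x|| = ||x||/13 = 5.0000/13 = 0.3846

0.3846


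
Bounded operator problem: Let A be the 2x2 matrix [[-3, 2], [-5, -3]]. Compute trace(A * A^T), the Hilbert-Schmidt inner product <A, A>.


trace(A * A^T) = sum of squares of all entries
= (-3)^2 + 2^2 + (-5)^2 + (-3)^2
= 9 + 4 + 25 + 9
= 47

47


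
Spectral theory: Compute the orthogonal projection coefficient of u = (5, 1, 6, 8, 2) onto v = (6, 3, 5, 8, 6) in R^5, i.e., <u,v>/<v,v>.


Computing <u,v> = 5*6 + 1*3 + 6*5 + 8*8 + 2*6 = 139
Computing <v,v> = 6^2 + 3^2 + 5^2 + 8^2 + 6^2 = 170
Projection coefficient = 139/170 = 0.8176

0.8176


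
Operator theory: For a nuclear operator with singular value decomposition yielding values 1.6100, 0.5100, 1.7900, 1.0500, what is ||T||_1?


The nuclear norm is the sum of all singular values.
||T||_1 = 1.6100 + 0.5100 + 1.7900 + 1.0500
= 4.9600

4.9600


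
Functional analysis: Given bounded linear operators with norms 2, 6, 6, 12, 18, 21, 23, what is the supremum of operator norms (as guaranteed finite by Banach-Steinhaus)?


By the Uniform Boundedness Principle, the supremum of norms is finite.
sup_k ||T_k|| = max(2, 6, 6, 12, 18, 21, 23) = 23

23


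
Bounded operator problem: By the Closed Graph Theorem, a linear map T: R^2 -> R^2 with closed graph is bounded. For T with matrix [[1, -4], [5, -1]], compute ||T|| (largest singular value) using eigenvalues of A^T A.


A^T A = [[26, -9], [-9, 17]]
trace(A^T A) = 43, det(A^T A) = 361
discriminant = 43^2 - 4*361 = 405
Largest eigenvalue of A^T A = (trace + sqrt(disc))/2 = 31.5623
||T|| = sqrt(31.5623) = 5.6180

5.6180


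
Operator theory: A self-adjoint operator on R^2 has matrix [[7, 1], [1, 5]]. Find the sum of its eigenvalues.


For a self-adjoint (symmetric) matrix, the eigenvalues are real.
The sum of eigenvalues equals the trace of the matrix.
trace = 7 + 5 = 12

12


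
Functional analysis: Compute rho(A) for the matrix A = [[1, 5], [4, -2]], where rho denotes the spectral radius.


For a 2x2 matrix, eigenvalues satisfy lambda^2 - (trace)*lambda + det = 0
trace = 1 + -2 = -1
det = 1*-2 - 5*4 = -22
discriminant = (-1)^2 - 4*(-22) = 89
spectral radius = max |eigenvalue| = 5.2170

5.2170


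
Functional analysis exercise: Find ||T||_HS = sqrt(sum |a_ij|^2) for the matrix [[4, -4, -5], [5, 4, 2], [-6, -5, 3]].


The Hilbert-Schmidt norm is sqrt(sum of squares of all entries).
Sum of squares = 4^2 + (-4)^2 + (-5)^2 + 5^2 + 4^2 + 2^2 + (-6)^2 + (-5)^2 + 3^2
= 16 + 16 + 25 + 25 + 16 + 4 + 36 + 25 + 9 = 172
||T||_HS = sqrt(172) = 13.1149

13.1149


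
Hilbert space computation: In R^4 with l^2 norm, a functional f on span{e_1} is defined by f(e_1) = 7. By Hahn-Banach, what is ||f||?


The norm of f is given by ||f|| = sup_{||x||=1} |f(x)|.
On span{e_1}, ||e_1|| = 1, so ||f|| = |f(e_1)| / ||e_1||
= |7| / 1 = 7.0000

7.0000


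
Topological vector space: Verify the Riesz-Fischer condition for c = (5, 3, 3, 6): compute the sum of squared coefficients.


sum |c_n|^2 = 5^2 + 3^2 + 3^2 + 6^2
= 25 + 9 + 9 + 36
= 79

79


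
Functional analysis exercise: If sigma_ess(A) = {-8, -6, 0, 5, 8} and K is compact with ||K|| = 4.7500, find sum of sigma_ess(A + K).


By Weyl's theorem, the essential spectrum is invariant under compact perturbations.
sigma_ess(A + K) = sigma_ess(A) = {-8, -6, 0, 5, 8}
Sum = -8 + -6 + 0 + 5 + 8 = -1

-1


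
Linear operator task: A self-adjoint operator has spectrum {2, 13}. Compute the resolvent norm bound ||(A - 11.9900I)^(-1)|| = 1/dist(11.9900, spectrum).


dist(11.9900, {2, 13}) = min(|11.9900 - 2|, |11.9900 - 13|)
= min(9.9900, 1.0100) = 1.0100
Resolvent bound = 1/1.0100 = 0.9901

0.9901


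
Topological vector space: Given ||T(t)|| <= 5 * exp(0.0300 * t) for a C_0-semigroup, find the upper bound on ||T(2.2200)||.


||T(2.2200)|| <= 5 * exp(0.0300 * 2.2200)
= 5 * exp(0.0666)
= 5 * 1.0689
= 5.3443

5.3443


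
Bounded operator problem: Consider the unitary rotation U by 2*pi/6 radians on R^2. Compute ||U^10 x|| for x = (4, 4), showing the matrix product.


U is a rotation by theta = 2*pi/6
U^10 = rotation by 10*theta = 20*pi/6 = 8*pi/6 (mod 2*pi)
cos(8*pi/6) = -0.5000, sin(8*pi/6) = -0.8660
U^10 x = (-0.5000 * 4 - -0.8660 * 4, -0.8660 * 4 + -0.5000 * 4)
= (1.4641, -5.4641)
||U^10 x|| = sqrt(1.4641^2 + (-5.4641)^2) = sqrt(32.0000) = 5.6569

5.6569


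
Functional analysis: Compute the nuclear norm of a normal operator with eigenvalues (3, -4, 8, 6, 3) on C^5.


For a normal operator, singular values equal |eigenvalues|.
Trace norm = sum |lambda_i| = 3 + 4 + 8 + 6 + 3
= 24

24


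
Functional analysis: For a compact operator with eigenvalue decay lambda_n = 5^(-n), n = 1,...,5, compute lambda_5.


The eigenvalue formula gives lambda_5 = 1/5^5
= 1/3125
= 3.2000e-04

3.2000e-04


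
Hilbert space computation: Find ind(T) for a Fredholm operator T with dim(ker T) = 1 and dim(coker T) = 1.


The Fredholm index is defined as ind(T) = dim(ker T) - dim(coker T)
= 1 - 1
= 0

0


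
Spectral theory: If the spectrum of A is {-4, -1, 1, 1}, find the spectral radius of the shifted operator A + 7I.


Spectrum of A + 7I = {3, 6, 8, 8}
Spectral radius = max |lambda| over the shifted spectrum
= max(3, 6, 8, 8) = 8

8


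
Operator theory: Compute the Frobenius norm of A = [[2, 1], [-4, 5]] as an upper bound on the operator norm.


||A||_F^2 = sum a_ij^2
= 2^2 + 1^2 + (-4)^2 + 5^2
= 4 + 1 + 16 + 25 = 46
||A||_F = sqrt(46) = 6.7823

6.7823


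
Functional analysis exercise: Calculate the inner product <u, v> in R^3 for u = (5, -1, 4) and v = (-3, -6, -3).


Computing the standard inner product <u, v> = sum u_i * v_i
= 5*-3 + -1*-6 + 4*-3
= -15 + 6 + -12
= -21

-21


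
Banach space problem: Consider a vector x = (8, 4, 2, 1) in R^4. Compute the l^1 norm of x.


The l^1 norm equals the sum of absolute values of all components.
||x||_1 = 8 + 4 + 2 + 1
= 15

15.0000


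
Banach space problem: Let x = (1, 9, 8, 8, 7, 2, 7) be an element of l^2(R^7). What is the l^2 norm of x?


The l^2 norm = (sum |x_i|^2)^(1/2)
Sum of 2th powers = 1 + 81 + 64 + 64 + 49 + 4 + 49 = 312
||x||_2 = (312)^(1/2) = 17.6635

17.6635


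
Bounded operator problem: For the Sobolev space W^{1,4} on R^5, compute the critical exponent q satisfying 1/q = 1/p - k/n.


Using the Sobolev embedding formula: 1/q = 1/p - k/n
1/q = 1/4 - 1/5 = 1/20
q = 1/(1/20) = 20

20.0000


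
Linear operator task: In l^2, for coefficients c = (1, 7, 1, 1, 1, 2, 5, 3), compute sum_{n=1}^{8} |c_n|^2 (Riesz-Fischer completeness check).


sum |c_n|^2 = 1^2 + 7^2 + 1^2 + 1^2 + 1^2 + 2^2 + 5^2 + 3^2
= 1 + 49 + 1 + 1 + 1 + 4 + 25 + 9
= 91

91


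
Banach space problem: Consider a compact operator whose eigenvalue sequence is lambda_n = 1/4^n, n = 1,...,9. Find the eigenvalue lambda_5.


The eigenvalue formula gives lambda_5 = 1/4^5
= 1/1024
= 9.7656e-04

9.7656e-04


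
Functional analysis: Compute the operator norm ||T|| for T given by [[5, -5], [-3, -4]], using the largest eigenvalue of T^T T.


A^T A = [[34, -13], [-13, 41]]
trace(A^T A) = 75, det(A^T A) = 1225
discriminant = 75^2 - 4*1225 = 725
Largest eigenvalue of A^T A = (trace + sqrt(disc))/2 = 50.9629
||T|| = sqrt(50.9629) = 7.1388

7.1388


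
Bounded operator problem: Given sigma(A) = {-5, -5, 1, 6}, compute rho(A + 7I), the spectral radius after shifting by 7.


Spectrum of A + 7I = {2, 2, 8, 13}
Spectral radius = max |lambda| over the shifted spectrum
= max(2, 2, 8, 13) = 13

13


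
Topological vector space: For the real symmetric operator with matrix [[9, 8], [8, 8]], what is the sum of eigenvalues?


For a self-adjoint (symmetric) matrix, the eigenvalues are real.
The sum of eigenvalues equals the trace of the matrix.
trace = 9 + 8 = 17

17


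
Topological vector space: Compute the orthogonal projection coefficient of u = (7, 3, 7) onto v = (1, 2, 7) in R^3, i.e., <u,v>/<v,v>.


Computing <u,v> = 7*1 + 3*2 + 7*7 = 62
Computing <v,v> = 1^2 + 2^2 + 7^2 = 54
Projection coefficient = 62/54 = 1.1481

1.1481


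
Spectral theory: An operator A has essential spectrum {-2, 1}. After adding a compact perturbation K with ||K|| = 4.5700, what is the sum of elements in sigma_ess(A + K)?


By Weyl's theorem, the essential spectrum is invariant under compact perturbations.
sigma_ess(A + K) = sigma_ess(A) = {-2, 1}
Sum = -2 + 1 = -1

-1


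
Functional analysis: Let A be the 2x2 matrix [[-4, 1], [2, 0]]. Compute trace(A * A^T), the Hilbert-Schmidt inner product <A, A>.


trace(A * A^T) = sum of squares of all entries
= (-4)^2 + 1^2 + 2^2 + 0^2
= 16 + 1 + 4 + 0
= 21

21


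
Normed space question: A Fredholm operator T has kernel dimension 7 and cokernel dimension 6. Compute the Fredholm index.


The Fredholm index is defined as ind(T) = dim(ker T) - dim(coker T)
= 7 - 6
= 1

1


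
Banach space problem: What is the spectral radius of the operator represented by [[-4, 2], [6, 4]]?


For a 2x2 matrix, eigenvalues satisfy lambda^2 - (trace)*lambda + det = 0
trace = -4 + 4 = 0
det = -4*4 - 2*6 = -28
discriminant = 0^2 - 4*(-28) = 112
spectral radius = max |eigenvalue| = 5.2915

5.2915


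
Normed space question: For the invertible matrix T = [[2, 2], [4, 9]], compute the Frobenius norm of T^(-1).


det(T) = 2*9 - 2*4 = 10
T^(-1) = (1/10) * [[9, -2], [-4, 2]] = [[0.9000, -0.2000], [-0.4000, 0.2000]]
||T^(-1)||_F^2 = 0.9000^2 + (-0.2000)^2 + (-0.4000)^2 + 0.2000^2 = 1.0500
||T^(-1)||_F = sqrt(1.0500) = 1.0247

1.0247


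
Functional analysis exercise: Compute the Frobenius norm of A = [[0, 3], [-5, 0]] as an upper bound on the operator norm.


||A||_F^2 = sum a_ij^2
= 0^2 + 3^2 + (-5)^2 + 0^2
= 0 + 9 + 25 + 0 = 34
||A||_F = sqrt(34) = 5.8310

5.8310


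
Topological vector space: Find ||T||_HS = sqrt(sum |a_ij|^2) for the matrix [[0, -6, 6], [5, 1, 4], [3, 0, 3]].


The Hilbert-Schmidt norm is sqrt(sum of squares of all entries).
Sum of squares = 0^2 + (-6)^2 + 6^2 + 5^2 + 1^2 + 4^2 + 3^2 + 0^2 + 3^2
= 0 + 36 + 36 + 25 + 1 + 16 + 9 + 0 + 9 = 132
||T||_HS = sqrt(132) = 11.4891

11.4891


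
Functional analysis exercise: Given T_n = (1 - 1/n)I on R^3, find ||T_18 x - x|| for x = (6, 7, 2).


T_18 x - x = (1 - 1/18)x - x = -x/18
||x|| = sqrt(89) = 9.4340
||T_18 x - x|| = ||x||/18 = 9.4340/18 = 0.5241

0.5241


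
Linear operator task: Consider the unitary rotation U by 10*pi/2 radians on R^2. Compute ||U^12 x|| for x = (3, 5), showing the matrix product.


U is a rotation by theta = 10*pi/2
U^12 = rotation by 12*theta = 120*pi/2 = 0*pi/2 (mod 2*pi)
cos(0*pi/2) = 1.0000, sin(0*pi/2) = 0.0000
U^12 x = (1.0000 * 3 - 0.0000 * 5, 0.0000 * 3 + 1.0000 * 5)
= (3.0000, 5.0000)
||U^12 x|| = sqrt(3.0000^2 + 5.0000^2) = sqrt(34.0000) = 5.8310

5.8310


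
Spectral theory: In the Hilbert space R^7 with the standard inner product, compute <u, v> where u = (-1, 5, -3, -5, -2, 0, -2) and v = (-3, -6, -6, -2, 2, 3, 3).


Computing the standard inner product <u, v> = sum u_i * v_i
= -1*-3 + 5*-6 + -3*-6 + -5*-2 + -2*2 + 0*3 + -2*3
= 3 + -30 + 18 + 10 + -4 + 0 + -6
= -9

-9


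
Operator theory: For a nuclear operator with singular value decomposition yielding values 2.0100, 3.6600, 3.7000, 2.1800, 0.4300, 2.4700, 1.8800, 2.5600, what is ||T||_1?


The nuclear norm is the sum of all singular values.
||T||_1 = 2.0100 + 3.6600 + 3.7000 + 2.1800 + 0.4300 + 2.4700 + 1.8800 + 2.5600
= 18.8900

18.8900


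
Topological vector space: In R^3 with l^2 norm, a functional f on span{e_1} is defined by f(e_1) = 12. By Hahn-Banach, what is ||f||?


The norm of f is given by ||f|| = sup_{||x||=1} |f(x)|.
On span{e_1}, ||e_1|| = 1, so ||f|| = |f(e_1)| / ||e_1||
= |12| / 1 = 12.0000

12.0000


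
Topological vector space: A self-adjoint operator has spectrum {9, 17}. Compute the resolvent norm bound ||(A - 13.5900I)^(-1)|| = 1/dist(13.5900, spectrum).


dist(13.5900, {9, 17}) = min(|13.5900 - 9|, |13.5900 - 17|)
= min(4.5900, 3.4100) = 3.4100
Resolvent bound = 1/3.4100 = 0.2933

0.2933
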